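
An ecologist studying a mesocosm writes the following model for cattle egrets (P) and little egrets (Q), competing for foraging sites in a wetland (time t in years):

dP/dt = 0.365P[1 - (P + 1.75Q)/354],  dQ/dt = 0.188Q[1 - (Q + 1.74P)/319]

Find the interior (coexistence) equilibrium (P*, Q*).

Setting both brackets to zero gives the nullclines P + 1.75Q = 354 and 1.74P + Q = 319.
Substituting Q = 319 - 1.74P into the first: P(1 - 1.75·1.74) = 354 - 1.75·319.
So P* = -204/-2.04 = 99.9, and then Q* = 319 - 1.74·99.9 = 145.

P* ≈ 99.9, Q* ≈ 145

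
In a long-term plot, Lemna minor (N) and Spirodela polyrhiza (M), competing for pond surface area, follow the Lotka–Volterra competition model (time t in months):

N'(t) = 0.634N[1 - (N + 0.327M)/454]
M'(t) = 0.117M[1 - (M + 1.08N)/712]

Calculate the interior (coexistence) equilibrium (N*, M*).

N* ≈ 342, M* ≈ 343

Setting both brackets to zero gives the nullclines N + 0.327M = 454 and 1.08N + M = 712.
Substituting M = 712 - 1.08N into the first: N(1 - 0.327·1.08) = 454 - 0.327·712.
So N* = 221/0.647 = 342, and then M* = 712 - 1.08·342 = 343.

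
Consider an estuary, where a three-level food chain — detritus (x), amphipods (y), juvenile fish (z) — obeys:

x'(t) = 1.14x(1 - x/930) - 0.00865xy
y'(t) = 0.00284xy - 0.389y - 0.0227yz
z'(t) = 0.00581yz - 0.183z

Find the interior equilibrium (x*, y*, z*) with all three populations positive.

From dz/dt = 0: 0.00581y* = 0.183, so y* = 31.5.
From dx/dt = 0: 1.14(1 - x*/930) = 0.00865·31.5, giving x* = 930·(1 - 0.239) = 708.
From dy/dt = 0: 0.00284·708 - 0.389 = 0.0227z*, so z* = 1.62/0.0227 = 71.4.

x* ≈ 708, y* ≈ 31.5, z* ≈ 71.4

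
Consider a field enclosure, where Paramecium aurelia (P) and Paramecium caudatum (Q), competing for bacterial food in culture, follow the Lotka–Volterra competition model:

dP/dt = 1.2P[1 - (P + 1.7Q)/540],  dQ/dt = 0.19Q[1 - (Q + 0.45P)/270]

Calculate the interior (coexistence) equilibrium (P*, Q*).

P* ≈ 345, Q* ≈ 115

Setting both brackets to zero gives the nullclines P + 1.7Q = 540 and 0.45P + Q = 270.
Substituting Q = 270 - 0.45P into the first: P(1 - 1.7·0.45) = 540 - 1.7·270.
So P* = 81/0.235 = 345, and then Q* = 270 - 0.45·345 = 115.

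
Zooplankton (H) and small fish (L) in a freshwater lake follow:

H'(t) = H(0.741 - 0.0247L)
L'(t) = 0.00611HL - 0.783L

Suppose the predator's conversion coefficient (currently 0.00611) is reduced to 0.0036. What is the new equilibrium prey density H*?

H* ≈ 218

At the interior fixed point, setting dL/dt = 0 with L > 0 fixes H* = (predator death rate)/(HL coefficient) — independent of the other coefficients.
With the change, H* = 0.783/0.0036 = 218; it rises from 128.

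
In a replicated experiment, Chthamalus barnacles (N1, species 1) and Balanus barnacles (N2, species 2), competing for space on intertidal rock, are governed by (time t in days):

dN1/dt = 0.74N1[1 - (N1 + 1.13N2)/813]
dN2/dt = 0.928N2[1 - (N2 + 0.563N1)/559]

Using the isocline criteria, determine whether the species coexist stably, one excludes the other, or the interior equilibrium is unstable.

stable coexistence

Compare the nullcline intercepts: K1/α12 = 813/1.13 = 719 > K2 = 559; K2/α21 = 559/0.563 = 993 > K1 = 813.
Since both inequalities hold, each species can invade when rare, so the interior equilibrium is stable.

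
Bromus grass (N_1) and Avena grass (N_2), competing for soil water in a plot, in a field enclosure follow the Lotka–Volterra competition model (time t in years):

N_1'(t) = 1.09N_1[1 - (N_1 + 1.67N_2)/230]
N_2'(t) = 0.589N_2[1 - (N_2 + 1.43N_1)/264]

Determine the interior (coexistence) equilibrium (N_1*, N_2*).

N_1* ≈ 152, N_2* ≈ 46.8

Setting both brackets to zero gives the nullclines N_1 + 1.67N_2 = 230 and 1.43N_1 + N_2 = 264.
Substituting N_2 = 264 - 1.43N_1 into the first: N_1(1 - 1.67·1.43) = 230 - 1.67·264.
So N_1* = -211/-1.39 = 152, and then N_2* = 264 - 1.43·152 = 46.8.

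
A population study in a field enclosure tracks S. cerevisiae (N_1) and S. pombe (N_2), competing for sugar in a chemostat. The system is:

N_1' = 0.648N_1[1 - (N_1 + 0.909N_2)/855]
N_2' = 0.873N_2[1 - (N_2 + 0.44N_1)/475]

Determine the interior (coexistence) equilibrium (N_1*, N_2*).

Setting both brackets to zero gives the nullclines N_1 + 0.909N_2 = 855 and 0.44N_1 + N_2 = 475.
Substituting N_2 = 475 - 0.44N_1 into the first: N_1(1 - 0.909·0.44) = 855 - 0.909·475.
So N_1* = 423/0.6 = 705, and then N_2* = 475 - 0.44·705 = 165.

N_1* ≈ 705, N_2* ≈ 165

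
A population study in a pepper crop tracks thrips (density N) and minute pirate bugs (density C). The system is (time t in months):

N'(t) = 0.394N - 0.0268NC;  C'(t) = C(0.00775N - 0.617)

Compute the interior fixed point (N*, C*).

Set dC/dt = 0 with C > 0: 0.00775N - 0.617 = 0, so N* = 0.617/0.00775 = 79.6.
Set dN/dt = 0 with N > 0: 0.394 - 0.0268C = 0, so C* = 0.394/0.0268 = 14.7.

N* ≈ 79.6, C* ≈ 14.7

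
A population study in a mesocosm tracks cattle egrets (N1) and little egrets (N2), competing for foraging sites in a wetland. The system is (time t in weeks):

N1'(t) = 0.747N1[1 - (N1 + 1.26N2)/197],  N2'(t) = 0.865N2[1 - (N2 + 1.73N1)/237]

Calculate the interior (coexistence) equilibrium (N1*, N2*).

Setting both brackets to zero gives the nullclines N1 + 1.26N2 = 197 and 1.73N1 + N2 = 237.
Substituting N2 = 237 - 1.73N1 into the first: N1(1 - 1.26·1.73) = 197 - 1.26·237.
So N1* = -102/-1.18 = 86.1, and then N2* = 237 - 1.73·86.1 = 88.

N1* ≈ 86.1, N2* ≈ 88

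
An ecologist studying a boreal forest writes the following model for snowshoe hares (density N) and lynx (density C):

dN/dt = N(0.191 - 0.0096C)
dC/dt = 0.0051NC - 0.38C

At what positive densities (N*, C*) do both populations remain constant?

N* ≈ 74.5, C* ≈ 19.9

Set dC/dt = 0 with C > 0: 0.0051N - 0.38 = 0, so N* = 0.38/0.0051 = 74.5.
Set dN/dt = 0 with N > 0: 0.191 - 0.0096C = 0, so C* = 0.191/0.0096 = 19.9.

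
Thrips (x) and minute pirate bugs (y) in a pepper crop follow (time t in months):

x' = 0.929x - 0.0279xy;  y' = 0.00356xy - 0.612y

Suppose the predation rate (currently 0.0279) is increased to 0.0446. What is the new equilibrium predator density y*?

At the interior fixed point, setting dx/dt = 0 with x > 0 fixes y* = (prey growth rate)/(xy coefficient) — independent of the other coefficients.
With the change, y* = 0.929/0.0446 = 20.8; it falls from 33.3.

y* ≈ 20.8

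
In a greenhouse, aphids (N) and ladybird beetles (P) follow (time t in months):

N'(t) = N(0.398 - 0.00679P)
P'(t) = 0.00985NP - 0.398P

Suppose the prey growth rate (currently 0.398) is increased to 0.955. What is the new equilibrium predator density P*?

P* ≈ 141

At the interior fixed point, setting dN/dt = 0 with N > 0 fixes P* = (prey growth rate)/(NP coefficient) — independent of the other coefficients.
With the change, P* = 0.955/0.00679 = 141; it rises from 58.6.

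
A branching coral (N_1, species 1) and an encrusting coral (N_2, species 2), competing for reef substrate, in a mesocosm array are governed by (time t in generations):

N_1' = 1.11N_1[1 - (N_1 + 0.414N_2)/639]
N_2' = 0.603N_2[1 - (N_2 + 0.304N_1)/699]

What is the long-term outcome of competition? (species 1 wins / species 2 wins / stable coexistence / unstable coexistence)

stable coexistence

Compare the nullcline intercepts: K1/α12 = 639/0.414 = 1540 > K2 = 699; K2/α21 = 699/0.304 = 2300 > K1 = 639.
Since both inequalities hold, each species can invade when rare, so the interior equilibrium is stable.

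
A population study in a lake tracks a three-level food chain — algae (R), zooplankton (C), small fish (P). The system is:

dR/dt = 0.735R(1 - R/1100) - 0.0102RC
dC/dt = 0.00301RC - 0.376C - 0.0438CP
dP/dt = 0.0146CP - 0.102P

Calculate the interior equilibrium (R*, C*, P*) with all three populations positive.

R* ≈ 993, C* ≈ 6.99, P* ≈ 59.7

From dP/dt = 0: 0.0146C* = 0.102, so C* = 6.99.
From dR/dt = 0: 0.735(1 - R*/1100) = 0.0102·6.99, giving R* = 1100·(1 - 0.097) = 993.
From dC/dt = 0: 0.00301·993 - 0.376 = 0.0438P*, so P* = 2.61/0.0438 = 59.7.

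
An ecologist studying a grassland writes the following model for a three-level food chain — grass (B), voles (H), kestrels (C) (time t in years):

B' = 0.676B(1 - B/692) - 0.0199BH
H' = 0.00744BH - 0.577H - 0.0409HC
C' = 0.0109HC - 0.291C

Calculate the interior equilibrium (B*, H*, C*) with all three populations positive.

From dC/dt = 0: 0.0109H* = 0.291, so H* = 26.7.
From dB/dt = 0: 0.676(1 - B*/692) = 0.0199·26.7, giving B* = 692·(1 - 0.786) = 148.
From dH/dt = 0: 0.00744·148 - 0.577 = 0.0409C*, so C* = 0.525/0.0409 = 12.8.

B* ≈ 148, H* ≈ 26.7, C* ≈ 12.8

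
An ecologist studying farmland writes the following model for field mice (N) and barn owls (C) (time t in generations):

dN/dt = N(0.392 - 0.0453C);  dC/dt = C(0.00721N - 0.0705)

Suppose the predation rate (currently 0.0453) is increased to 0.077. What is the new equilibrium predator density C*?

At the interior fixed point, setting dN/dt = 0 with N > 0 fixes C* = (prey growth rate)/(NC coefficient) — independent of the other coefficients.
With the change, C* = 0.392/0.077 = 5.09; it falls from 8.65.

C* ≈ 5.09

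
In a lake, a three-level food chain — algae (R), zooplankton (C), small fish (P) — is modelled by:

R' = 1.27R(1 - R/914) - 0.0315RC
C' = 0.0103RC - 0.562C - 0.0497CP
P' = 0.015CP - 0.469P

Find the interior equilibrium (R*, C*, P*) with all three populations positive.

From dP/dt = 0: 0.015C* = 0.469, so C* = 31.3.
From dR/dt = 0: 1.27(1 - R*/914) = 0.0315·31.3, giving R* = 914·(1 - 0.776) = 205.
From dC/dt = 0: 0.0103·205 - 0.562 = 0.0497P*, so P* = 1.55/0.0497 = 31.2.

R* ≈ 205, C* ≈ 31.3, P* ≈ 31.2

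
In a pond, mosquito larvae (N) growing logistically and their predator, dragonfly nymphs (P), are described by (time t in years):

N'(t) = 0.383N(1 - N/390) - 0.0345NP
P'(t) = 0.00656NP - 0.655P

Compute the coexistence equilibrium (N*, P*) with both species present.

From dP/dt = 0 with P > 0: 0.00656N* = 0.655, so N* = 99.8.
Substitute into dN/dt = 0: 0.383(1 - 99.8/390) = 0.0345P*.
The bracket is 0.744, giving P* = 0.285/0.0345 = 8.26.

N* ≈ 99.8, P* ≈ 8.26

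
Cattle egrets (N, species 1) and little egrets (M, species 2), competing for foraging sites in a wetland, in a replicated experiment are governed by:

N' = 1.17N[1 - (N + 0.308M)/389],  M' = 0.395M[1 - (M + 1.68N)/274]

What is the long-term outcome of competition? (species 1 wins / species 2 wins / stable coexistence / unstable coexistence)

species 1 excludes species 2

Compare the nullcline intercepts: K1/α12 = 389/0.308 = 1260 > K2 = 274; K2/α21 = 274/1.68 = 163 < K1 = 389.
Since the inequalities point opposite ways, species 1 can invade but species 2 cannot.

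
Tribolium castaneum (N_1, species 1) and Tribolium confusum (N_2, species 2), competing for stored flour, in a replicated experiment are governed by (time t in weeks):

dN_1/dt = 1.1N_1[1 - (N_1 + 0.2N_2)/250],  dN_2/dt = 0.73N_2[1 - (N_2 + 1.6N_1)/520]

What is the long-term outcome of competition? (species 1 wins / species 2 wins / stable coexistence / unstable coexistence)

stable coexistence

Compare the nullcline intercepts: K1/α12 = 250/0.2 = 1250 > K2 = 520; K2/α21 = 520/1.6 = 325 > K1 = 250.
Since both inequalities hold, each species can invade when rare, so the interior equilibrium is stable.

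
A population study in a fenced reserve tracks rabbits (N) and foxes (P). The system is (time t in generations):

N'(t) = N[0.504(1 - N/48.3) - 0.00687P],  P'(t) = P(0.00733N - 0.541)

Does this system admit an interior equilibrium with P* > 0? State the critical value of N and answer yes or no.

Threshold N = 73.8; K < 73.8, so no, the predator goes extinct.

The predator equation gives dP/dt > 0 only when N > 0.541/0.00733 = 73.8.
Without the predator, N → K = 48.3. Since 48.3 < 73.8, the predator cannot invade.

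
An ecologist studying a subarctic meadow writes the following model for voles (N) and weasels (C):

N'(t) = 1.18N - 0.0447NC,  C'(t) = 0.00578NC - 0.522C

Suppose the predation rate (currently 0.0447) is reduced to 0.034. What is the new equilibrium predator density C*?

At the interior fixed point, setting dN/dt = 0 with N > 0 fixes C* = (prey growth rate)/(NC coefficient) — independent of the other coefficients.
With the change, C* = 1.18/0.034 = 34.7; it rises from 26.4.

C* ≈ 34.7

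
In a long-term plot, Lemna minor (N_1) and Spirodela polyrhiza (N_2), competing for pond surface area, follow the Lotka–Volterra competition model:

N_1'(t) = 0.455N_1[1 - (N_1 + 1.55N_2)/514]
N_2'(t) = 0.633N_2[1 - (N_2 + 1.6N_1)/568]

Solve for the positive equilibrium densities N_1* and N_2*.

N_1* ≈ 248, N_2* ≈ 172

Setting both brackets to zero gives the nullclines N_1 + 1.55N_2 = 514 and 1.6N_1 + N_2 = 568.
Substituting N_2 = 568 - 1.6N_1 into the first: N_1(1 - 1.55·1.6) = 514 - 1.55·568.
So N_1* = -366/-1.48 = 248, and then N_2* = 568 - 1.6·248 = 172.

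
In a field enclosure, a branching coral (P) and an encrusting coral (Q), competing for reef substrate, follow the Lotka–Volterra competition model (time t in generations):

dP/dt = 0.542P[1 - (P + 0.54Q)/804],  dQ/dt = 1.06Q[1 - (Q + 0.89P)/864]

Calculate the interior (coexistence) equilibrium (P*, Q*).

Setting both brackets to zero gives the nullclines P + 0.54Q = 804 and 0.89P + Q = 864.
Substituting Q = 864 - 0.89P into the first: P(1 - 0.54·0.89) = 804 - 0.54·864.
So P* = 337/0.519 = 650, and then Q* = 864 - 0.89·650 = 286.

P* ≈ 650, Q* ≈ 286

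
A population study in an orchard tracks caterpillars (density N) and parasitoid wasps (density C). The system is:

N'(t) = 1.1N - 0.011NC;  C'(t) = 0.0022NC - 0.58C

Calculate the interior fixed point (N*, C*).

N* ≈ 264, C* ≈ 100

Set dC/dt = 0 with C > 0: 0.0022N - 0.58 = 0, so N* = 0.58/0.0022 = 264.
Set dN/dt = 0 with N > 0: 1.1 - 0.011C = 0, so C* = 1.1/0.011 = 100.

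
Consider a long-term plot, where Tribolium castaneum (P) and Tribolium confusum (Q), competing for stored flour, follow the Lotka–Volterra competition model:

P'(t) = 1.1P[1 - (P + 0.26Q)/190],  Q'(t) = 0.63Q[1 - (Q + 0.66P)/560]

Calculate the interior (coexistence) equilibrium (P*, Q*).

P* ≈ 53.6, Q* ≈ 525

Setting both brackets to zero gives the nullclines P + 0.26Q = 190 and 0.66P + Q = 560.
Substituting Q = 560 - 0.66P into the first: P(1 - 0.26·0.66) = 190 - 0.26·560.
So P* = 44.4/0.828 = 53.6, and then Q* = 560 - 0.66·53.6 = 525.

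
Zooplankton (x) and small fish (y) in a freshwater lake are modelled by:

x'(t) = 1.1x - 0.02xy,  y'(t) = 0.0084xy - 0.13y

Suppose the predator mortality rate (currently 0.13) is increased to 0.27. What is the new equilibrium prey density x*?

At the interior fixed point, setting dy/dt = 0 with y > 0 fixes x* = (predator death rate)/(xy coefficient) — independent of the other coefficients.
With the change, x* = 0.27/0.0084 = 32.1; it rises from 15.5.

x* ≈ 32.1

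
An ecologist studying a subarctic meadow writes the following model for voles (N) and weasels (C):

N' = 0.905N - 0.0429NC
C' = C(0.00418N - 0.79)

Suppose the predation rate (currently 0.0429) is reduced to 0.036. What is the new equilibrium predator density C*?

At the interior fixed point, setting dN/dt = 0 with N > 0 fixes C* = (prey growth rate)/(NC coefficient) — independent of the other coefficients.
With the change, C* = 0.905/0.036 = 25.1; it rises from 21.1.

C* ≈ 25.1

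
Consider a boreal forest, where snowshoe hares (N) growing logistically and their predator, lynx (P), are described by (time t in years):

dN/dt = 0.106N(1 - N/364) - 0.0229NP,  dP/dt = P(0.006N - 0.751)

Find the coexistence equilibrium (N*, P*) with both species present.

From dP/dt = 0 with P > 0: 0.006N* = 0.751, so N* = 125.
Substitute into dN/dt = 0: 0.106(1 - 125/364) = 0.0229P*.
The bracket is 0.656, giving P* = 0.0696/0.0229 = 3.04.

N* ≈ 125, P* ≈ 3.04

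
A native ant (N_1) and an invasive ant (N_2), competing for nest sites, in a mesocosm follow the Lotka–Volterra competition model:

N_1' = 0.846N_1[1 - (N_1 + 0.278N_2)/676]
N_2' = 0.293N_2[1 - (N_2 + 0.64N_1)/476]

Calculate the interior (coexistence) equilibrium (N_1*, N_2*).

N_1* ≈ 661, N_2* ≈ 52.7

Setting both brackets to zero gives the nullclines N_1 + 0.278N_2 = 676 and 0.64N_1 + N_2 = 476.
Substituting N_2 = 476 - 0.64N_1 into the first: N_1(1 - 0.278·0.64) = 676 - 0.278·476.
So N_1* = 544/0.822 = 661, and then N_2* = 476 - 0.64·661 = 52.7.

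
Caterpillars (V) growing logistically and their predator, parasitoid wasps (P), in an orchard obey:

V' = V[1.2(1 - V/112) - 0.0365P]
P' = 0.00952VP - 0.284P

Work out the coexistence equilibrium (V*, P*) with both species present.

From dP/dt = 0 with P > 0: 0.00952V* = 0.284, so V* = 29.8.
Substitute into dV/dt = 0: 1.2(1 - 29.8/112) = 0.0365P*.
The bracket is 0.734, giving P* = 0.88/0.0365 = 24.1.

V* ≈ 29.8, P* ≈ 24.1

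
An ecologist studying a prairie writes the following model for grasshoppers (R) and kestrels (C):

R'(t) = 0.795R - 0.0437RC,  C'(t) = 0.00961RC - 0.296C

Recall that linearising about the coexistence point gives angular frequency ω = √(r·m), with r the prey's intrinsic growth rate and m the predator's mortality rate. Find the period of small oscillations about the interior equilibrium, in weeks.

Here r = 0.795 and m = 0.296, so r·m = 0.235.
ω = √0.235 = 0.485 per week, hence T = 2π/ω ≈ 13 weeks.

T ≈ 13 weeks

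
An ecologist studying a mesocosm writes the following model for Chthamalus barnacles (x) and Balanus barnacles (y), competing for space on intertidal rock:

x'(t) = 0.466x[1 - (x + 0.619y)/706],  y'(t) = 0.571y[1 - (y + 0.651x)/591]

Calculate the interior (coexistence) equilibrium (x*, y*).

x* ≈ 570, y* ≈ 220

Setting both brackets to zero gives the nullclines x + 0.619y = 706 and 0.651x + y = 591.
Substituting y = 591 - 0.651x into the first: x(1 - 0.619·0.651) = 706 - 0.619·591.
So x* = 340/0.597 = 570, and then y* = 591 - 0.651·570 = 220.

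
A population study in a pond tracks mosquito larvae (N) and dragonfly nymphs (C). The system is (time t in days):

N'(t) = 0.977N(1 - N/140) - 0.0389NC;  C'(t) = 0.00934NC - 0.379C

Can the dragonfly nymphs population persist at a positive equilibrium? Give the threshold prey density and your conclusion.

The predator equation gives dC/dt > 0 only when N > 0.379/0.00934 = 40.6.
Without the predator, N → K = 140. Since 140 > 40.6, the predator can invade and persist.

Threshold N = 40.6; K > 40.6, so yes, the predator persists.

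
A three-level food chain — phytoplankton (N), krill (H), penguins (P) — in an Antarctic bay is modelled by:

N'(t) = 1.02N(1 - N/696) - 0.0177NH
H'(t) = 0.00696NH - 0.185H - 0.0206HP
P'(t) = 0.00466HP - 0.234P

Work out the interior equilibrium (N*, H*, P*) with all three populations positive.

N* ≈ 89.5, H* ≈ 50.2, P* ≈ 21.3

From dP/dt = 0: 0.00466H* = 0.234, so H* = 50.2.
From dN/dt = 0: 1.02(1 - N*/696) = 0.0177·50.2, giving N* = 696·(1 - 0.871) = 89.5.
From dH/dt = 0: 0.00696·89.5 - 0.185 = 0.0206P*, so P* = 0.438/0.0206 = 21.3.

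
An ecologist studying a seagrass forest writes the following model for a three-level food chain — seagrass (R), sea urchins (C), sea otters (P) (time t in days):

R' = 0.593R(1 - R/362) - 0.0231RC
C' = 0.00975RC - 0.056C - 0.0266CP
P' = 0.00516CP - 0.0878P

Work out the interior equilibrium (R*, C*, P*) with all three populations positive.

From dP/dt = 0: 0.00516C* = 0.0878, so C* = 17.
From dR/dt = 0: 0.593(1 - R*/362) = 0.0231·17, giving R* = 362·(1 - 0.663) = 122.
From dC/dt = 0: 0.00975·122 - 0.056 = 0.0266P*, so P* = 1.13/0.0266 = 42.6.

R* ≈ 122, C* ≈ 17, P* ≈ 42.6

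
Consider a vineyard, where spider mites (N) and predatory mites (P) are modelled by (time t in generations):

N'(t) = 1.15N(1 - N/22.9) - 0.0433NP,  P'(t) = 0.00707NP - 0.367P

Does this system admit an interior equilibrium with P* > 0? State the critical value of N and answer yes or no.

Threshold N = 51.9; K < 51.9, so no, the predator goes extinct.

The predator equation gives dP/dt > 0 only when N > 0.367/0.00707 = 51.9.
Without the predator, N → K = 22.9. Since 22.9 < 51.9, the predator cannot invade.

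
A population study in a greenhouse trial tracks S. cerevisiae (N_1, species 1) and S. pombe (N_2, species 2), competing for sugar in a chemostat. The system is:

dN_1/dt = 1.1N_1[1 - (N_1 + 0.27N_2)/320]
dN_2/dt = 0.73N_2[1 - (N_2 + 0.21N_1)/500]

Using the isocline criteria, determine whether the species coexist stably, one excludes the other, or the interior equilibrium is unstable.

stable coexistence

Compare the nullcline intercepts: K1/α12 = 320/0.27 = 1190 > K2 = 500; K2/α21 = 500/0.21 = 2380 > K1 = 320.
Since both inequalities hold, each species can invade when rare, so the interior equilibrium is stable.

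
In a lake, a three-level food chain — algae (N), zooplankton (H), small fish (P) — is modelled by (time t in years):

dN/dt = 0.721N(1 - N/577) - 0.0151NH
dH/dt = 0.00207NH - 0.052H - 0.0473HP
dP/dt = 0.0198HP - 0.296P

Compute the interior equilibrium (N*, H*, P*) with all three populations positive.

From dP/dt = 0: 0.0198H* = 0.296, so H* = 14.9.
From dN/dt = 0: 0.721(1 - N*/577) = 0.0151·14.9, giving N* = 577·(1 - 0.313) = 396.
From dH/dt = 0: 0.00207·396 - 0.052 = 0.0473P*, so P* = 0.768/0.0473 = 16.2.

N* ≈ 396, H* ≈ 14.9, P* ≈ 16.2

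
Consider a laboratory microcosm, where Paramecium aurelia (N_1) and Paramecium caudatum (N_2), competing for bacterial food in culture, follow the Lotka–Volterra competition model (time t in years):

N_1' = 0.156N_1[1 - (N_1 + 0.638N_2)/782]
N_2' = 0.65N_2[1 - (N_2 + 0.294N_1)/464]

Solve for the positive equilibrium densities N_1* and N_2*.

N_1* ≈ 598, N_2* ≈ 288

Setting both brackets to zero gives the nullclines N_1 + 0.638N_2 = 782 and 0.294N_1 + N_2 = 464.
Substituting N_2 = 464 - 0.294N_1 into the first: N_1(1 - 0.638·0.294) = 782 - 0.638·464.
So N_1* = 486/0.812 = 598, and then N_2* = 464 - 0.294·598 = 288.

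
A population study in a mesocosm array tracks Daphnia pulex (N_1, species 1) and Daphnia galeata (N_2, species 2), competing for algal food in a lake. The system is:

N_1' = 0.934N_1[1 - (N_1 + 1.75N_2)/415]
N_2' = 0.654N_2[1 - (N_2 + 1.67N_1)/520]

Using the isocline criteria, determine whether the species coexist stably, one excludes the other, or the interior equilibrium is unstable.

unstable coexistence (outcome depends on initial conditions)

Compare the nullcline intercepts: K1/α12 = 415/1.75 = 237 < K2 = 520; K2/α21 = 520/1.67 = 311 < K1 = 415.
Since both are reversed, neither can invade when rare; the interior point is a saddle.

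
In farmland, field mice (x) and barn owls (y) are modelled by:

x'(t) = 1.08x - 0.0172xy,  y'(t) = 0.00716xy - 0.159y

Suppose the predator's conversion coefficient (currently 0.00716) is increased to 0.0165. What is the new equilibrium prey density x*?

x* ≈ 9.64

At the interior fixed point, setting dy/dt = 0 with y > 0 fixes x* = (predator death rate)/(xy coefficient) — independent of the other coefficients.
With the change, x* = 0.159/0.0165 = 9.64; it falls from 22.2.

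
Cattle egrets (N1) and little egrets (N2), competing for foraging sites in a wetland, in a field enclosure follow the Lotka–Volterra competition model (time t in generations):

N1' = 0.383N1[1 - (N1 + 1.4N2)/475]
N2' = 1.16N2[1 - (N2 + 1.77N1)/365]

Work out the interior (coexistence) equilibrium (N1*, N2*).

Setting both brackets to zero gives the nullclines N1 + 1.4N2 = 475 and 1.77N1 + N2 = 365.
Substituting N2 = 365 - 1.77N1 into the first: N1(1 - 1.4·1.77) = 475 - 1.4·365.
So N1* = -36/-1.48 = 24.4, and then N2* = 365 - 1.77·24.4 = 322.

N1* ≈ 24.4, N2* ≈ 322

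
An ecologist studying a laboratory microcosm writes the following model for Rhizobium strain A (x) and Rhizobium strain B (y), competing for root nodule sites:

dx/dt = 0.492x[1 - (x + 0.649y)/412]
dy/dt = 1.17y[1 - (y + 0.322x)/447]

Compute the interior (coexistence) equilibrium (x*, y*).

x* ≈ 154, y* ≈ 397

Setting both brackets to zero gives the nullclines x + 0.649y = 412 and 0.322x + y = 447.
Substituting y = 447 - 0.322x into the first: x(1 - 0.649·0.322) = 412 - 0.649·447.
So x* = 122/0.791 = 154, and then y* = 447 - 0.322·154 = 397.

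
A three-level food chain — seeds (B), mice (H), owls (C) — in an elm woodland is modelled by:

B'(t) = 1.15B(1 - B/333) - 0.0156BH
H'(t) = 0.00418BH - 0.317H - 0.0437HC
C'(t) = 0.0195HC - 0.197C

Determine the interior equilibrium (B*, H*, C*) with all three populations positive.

B* ≈ 287, H* ≈ 10.1, C* ≈ 20.2

From dC/dt = 0: 0.0195H* = 0.197, so H* = 10.1.
From dB/dt = 0: 1.15(1 - B*/333) = 0.0156·10.1, giving B* = 333·(1 - 0.137) = 287.
From dH/dt = 0: 0.00418·287 - 0.317 = 0.0437C*, so C* = 0.884/0.0437 = 20.2.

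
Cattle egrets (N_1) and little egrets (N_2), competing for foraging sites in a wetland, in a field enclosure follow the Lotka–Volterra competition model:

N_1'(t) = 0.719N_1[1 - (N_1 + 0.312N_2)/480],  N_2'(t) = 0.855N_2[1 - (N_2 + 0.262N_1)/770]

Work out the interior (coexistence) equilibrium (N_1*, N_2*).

Setting both brackets to zero gives the nullclines N_1 + 0.312N_2 = 480 and 0.262N_1 + N_2 = 770.
Substituting N_2 = 770 - 0.262N_1 into the first: N_1(1 - 0.312·0.262) = 480 - 0.312·770.
So N_1* = 240/0.918 = 261, and then N_2* = 770 - 0.262·261 = 702.

N_1* ≈ 261, N_2* ≈ 702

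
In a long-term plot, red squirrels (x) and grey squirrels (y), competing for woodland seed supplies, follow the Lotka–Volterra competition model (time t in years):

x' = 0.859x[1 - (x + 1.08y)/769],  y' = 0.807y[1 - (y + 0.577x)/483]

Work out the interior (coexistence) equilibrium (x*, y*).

Setting both brackets to zero gives the nullclines x + 1.08y = 769 and 0.577x + y = 483.
Substituting y = 483 - 0.577x into the first: x(1 - 1.08·0.577) = 769 - 1.08·483.
So x* = 247/0.377 = 656, and then y* = 483 - 0.577·656 = 104.

x* ≈ 656, y* ≈ 104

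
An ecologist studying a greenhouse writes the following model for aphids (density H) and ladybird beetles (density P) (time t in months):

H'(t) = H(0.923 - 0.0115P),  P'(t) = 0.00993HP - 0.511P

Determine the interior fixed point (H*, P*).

H* ≈ 51.5, P* ≈ 80.3

Set dP/dt = 0 with P > 0: 0.00993H - 0.511 = 0, so H* = 0.511/0.00993 = 51.5.
Set dH/dt = 0 with H > 0: 0.923 - 0.0115P = 0, so P* = 0.923/0.0115 = 80.3.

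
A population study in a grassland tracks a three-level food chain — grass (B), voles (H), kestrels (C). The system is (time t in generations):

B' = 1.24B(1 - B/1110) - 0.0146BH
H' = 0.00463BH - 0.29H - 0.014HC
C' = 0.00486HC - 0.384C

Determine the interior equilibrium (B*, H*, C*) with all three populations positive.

B* ≈ 77.4, H* ≈ 79, C* ≈ 4.87

From dC/dt = 0: 0.00486H* = 0.384, so H* = 79.
From dB/dt = 0: 1.24(1 - B*/1110) = 0.0146·79, giving B* = 1110·(1 - 0.93) = 77.4.
From dH/dt = 0: 0.00463·77.4 - 0.29 = 0.014C*, so C* = 0.0682/0.014 = 4.87.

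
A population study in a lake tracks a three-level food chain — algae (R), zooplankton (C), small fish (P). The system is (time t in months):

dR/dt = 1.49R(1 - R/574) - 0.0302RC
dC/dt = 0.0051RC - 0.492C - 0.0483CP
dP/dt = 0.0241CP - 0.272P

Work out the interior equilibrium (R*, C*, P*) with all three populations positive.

From dP/dt = 0: 0.0241C* = 0.272, so C* = 11.3.
From dR/dt = 0: 1.49(1 - R*/574) = 0.0302·11.3, giving R* = 574·(1 - 0.229) = 443.
From dC/dt = 0: 0.0051·443 - 0.492 = 0.0483P*, so P* = 1.77/0.0483 = 36.6.

R* ≈ 443, C* ≈ 11.3, P* ≈ 36.6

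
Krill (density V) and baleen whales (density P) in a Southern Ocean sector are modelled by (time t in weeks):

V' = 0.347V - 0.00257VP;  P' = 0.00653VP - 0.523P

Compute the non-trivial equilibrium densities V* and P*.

V* ≈ 80.1, P* ≈ 135

Set dP/dt = 0 with P > 0: 0.00653V - 0.523 = 0, so V* = 0.523/0.00653 = 80.1.
Set dV/dt = 0 with V > 0: 0.347 - 0.00257P = 0, so P* = 0.347/0.00257 = 135.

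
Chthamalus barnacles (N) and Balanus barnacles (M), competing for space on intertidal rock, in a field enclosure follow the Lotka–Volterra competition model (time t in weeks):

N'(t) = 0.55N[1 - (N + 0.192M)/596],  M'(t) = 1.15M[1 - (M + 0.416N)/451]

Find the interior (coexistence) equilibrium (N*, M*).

N* ≈ 554, M* ≈ 221

Setting both brackets to zero gives the nullclines N + 0.192M = 596 and 0.416N + M = 451.
Substituting M = 451 - 0.416N into the first: N(1 - 0.192·0.416) = 596 - 0.192·451.
So N* = 509/0.92 = 554, and then M* = 451 - 0.416·554 = 221.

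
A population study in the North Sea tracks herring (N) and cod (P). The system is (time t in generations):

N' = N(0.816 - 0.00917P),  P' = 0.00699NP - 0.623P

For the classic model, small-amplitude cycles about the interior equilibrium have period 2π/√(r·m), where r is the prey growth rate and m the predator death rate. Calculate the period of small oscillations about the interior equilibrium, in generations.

Here r = 0.816 and m = 0.623, so r·m = 0.508.
ω = √0.508 = 0.713 per generation, hence T = 2π/ω ≈ 8.81 generations.

T ≈ 8.81 generations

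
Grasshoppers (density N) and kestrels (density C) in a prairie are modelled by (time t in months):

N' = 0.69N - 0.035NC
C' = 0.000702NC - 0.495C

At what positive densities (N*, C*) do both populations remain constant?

N* ≈ 705, C* ≈ 19.7

Set dC/dt = 0 with C > 0: 0.000702N - 0.495 = 0, so N* = 0.495/0.000702 = 705.
Set dN/dt = 0 with N > 0: 0.69 - 0.035C = 0, so C* = 0.69/0.035 = 19.7.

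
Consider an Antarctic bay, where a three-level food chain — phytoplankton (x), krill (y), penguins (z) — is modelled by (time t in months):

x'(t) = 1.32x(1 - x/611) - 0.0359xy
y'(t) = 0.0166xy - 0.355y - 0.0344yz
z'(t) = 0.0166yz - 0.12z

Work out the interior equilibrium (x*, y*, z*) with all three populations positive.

x* ≈ 491, y* ≈ 7.23, z* ≈ 227

From dz/dt = 0: 0.0166y* = 0.12, so y* = 7.23.
From dx/dt = 0: 1.32(1 - x*/611) = 0.0359·7.23, giving x* = 611·(1 - 0.197) = 491.
From dy/dt = 0: 0.0166·491 - 0.355 = 0.0344z*, so z* = 7.79/0.0344 = 227.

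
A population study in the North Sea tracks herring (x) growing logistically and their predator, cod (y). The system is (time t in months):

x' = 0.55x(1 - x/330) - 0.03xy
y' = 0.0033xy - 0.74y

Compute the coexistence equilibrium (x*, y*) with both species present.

From dy/dt = 0 with y > 0: 0.0033x* = 0.74, so x* = 224.
Substitute into dx/dt = 0: 0.55(1 - 224/330) = 0.03y*.
The bracket is 0.32, giving y* = 0.176/0.03 = 5.88.

x* ≈ 224, y* ≈ 5.88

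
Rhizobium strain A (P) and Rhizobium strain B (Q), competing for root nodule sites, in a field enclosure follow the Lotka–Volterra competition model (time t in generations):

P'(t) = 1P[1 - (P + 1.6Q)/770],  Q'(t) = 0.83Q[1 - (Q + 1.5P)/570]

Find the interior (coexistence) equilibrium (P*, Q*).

P* ≈ 101, Q* ≈ 418

Setting both brackets to zero gives the nullclines P + 1.6Q = 770 and 1.5P + Q = 570.
Substituting Q = 570 - 1.5P into the first: P(1 - 1.6·1.5) = 770 - 1.6·570.
So P* = -142/-1.4 = 101, and then Q* = 570 - 1.5·101 = 418.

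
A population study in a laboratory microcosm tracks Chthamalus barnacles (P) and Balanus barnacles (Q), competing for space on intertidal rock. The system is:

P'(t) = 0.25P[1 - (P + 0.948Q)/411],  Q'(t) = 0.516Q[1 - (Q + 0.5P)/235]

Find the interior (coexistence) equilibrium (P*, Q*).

P* ≈ 358, Q* ≈ 56.1

Setting both brackets to zero gives the nullclines P + 0.948Q = 411 and 0.5P + Q = 235.
Substituting Q = 235 - 0.5P into the first: P(1 - 0.948·0.5) = 411 - 0.948·235.
So P* = 188/0.526 = 358, and then Q* = 235 - 0.5·358 = 56.1.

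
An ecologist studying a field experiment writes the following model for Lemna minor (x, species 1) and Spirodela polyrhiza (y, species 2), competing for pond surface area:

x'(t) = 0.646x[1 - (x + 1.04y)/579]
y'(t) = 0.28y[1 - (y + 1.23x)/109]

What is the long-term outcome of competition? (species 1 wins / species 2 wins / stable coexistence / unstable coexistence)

Compare the nullcline intercepts: K1/α12 = 579/1.04 = 557 > K2 = 109; K2/α21 = 109/1.23 = 88.6 < K1 = 579.
Since the inequalities point opposite ways, species 1 can invade but species 2 cannot.

species 1 excludes species 2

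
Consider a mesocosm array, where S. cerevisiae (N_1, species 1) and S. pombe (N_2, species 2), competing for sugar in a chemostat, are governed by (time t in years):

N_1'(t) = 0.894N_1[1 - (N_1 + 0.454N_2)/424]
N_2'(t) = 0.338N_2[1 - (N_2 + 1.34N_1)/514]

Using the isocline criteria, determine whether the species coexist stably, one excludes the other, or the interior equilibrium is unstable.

Compare the nullcline intercepts: K1/α12 = 424/0.454 = 934 > K2 = 514; K2/α21 = 514/1.34 = 384 < K1 = 424.
Since the inequalities point opposite ways, species 1 can invade but species 2 cannot.

species 1 excludes species 2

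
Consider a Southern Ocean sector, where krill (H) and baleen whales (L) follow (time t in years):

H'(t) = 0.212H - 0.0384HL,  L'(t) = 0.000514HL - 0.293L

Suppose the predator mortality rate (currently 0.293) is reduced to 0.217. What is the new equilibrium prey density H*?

H* ≈ 422

At the interior fixed point, setting dL/dt = 0 with L > 0 fixes H* = (predator death rate)/(HL coefficient) — independent of the other coefficients.
With the change, H* = 0.217/0.000514 = 422; it falls from 570.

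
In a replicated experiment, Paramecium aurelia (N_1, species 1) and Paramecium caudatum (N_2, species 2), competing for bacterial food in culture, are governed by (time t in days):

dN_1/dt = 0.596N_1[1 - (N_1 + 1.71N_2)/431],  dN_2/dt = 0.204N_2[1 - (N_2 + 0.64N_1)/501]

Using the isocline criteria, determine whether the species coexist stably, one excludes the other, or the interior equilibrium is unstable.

species 2 excludes species 1

Compare the nullcline intercepts: K1/α12 = 431/1.71 = 252 < K2 = 501; K2/α21 = 501/0.64 = 783 > K1 = 431.
Since the inequalities point opposite ways, species 2 can invade but species 1 cannot.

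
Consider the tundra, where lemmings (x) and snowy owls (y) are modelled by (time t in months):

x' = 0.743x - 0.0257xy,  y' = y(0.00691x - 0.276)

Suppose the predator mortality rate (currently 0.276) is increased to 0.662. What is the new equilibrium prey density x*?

At the interior fixed point, setting dy/dt = 0 with y > 0 fixes x* = (predator death rate)/(xy coefficient) — independent of the other coefficients.
With the change, x* = 0.662/0.00691 = 95.8; it rises from 39.9.

x* ≈ 95.8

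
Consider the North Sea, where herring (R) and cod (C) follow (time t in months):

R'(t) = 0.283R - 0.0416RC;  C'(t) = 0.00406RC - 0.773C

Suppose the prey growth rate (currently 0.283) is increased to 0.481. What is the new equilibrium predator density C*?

C* ≈ 11.6

At the interior fixed point, setting dR/dt = 0 with R > 0 fixes C* = (prey growth rate)/(RC coefficient) — independent of the other coefficients.
With the change, C* = 0.481/0.0416 = 11.6; it rises from 6.8.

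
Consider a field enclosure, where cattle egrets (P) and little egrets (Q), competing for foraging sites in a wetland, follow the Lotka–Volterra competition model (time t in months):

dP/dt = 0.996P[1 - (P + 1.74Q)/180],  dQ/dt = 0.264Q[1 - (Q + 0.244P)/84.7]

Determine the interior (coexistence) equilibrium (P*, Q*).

P* ≈ 56.7, Q* ≈ 70.9

Setting both brackets to zero gives the nullclines P + 1.74Q = 180 and 0.244P + Q = 84.7.
Substituting Q = 84.7 - 0.244P into the first: P(1 - 1.74·0.244) = 180 - 1.74·84.7.
So P* = 32.6/0.575 = 56.7, and then Q* = 84.7 - 0.244·56.7 = 70.9.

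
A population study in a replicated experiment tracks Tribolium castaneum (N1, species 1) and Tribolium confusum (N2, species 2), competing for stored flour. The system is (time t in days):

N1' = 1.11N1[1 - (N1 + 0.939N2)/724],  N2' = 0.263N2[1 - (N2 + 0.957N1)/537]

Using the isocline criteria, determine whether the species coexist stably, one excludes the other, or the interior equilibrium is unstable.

species 1 excludes species 2

Compare the nullcline intercepts: K1/α12 = 724/0.939 = 771 > K2 = 537; K2/α21 = 537/0.957 = 561 < K1 = 724.
Since the inequalities point opposite ways, species 1 can invade but species 2 cannot.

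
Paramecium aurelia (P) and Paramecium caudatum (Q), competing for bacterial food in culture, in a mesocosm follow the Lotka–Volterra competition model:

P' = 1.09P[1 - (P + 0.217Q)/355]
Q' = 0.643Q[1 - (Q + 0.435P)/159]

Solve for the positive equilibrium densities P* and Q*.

P* ≈ 354, Q* ≈ 5.05

Setting both brackets to zero gives the nullclines P + 0.217Q = 355 and 0.435P + Q = 159.
Substituting Q = 159 - 0.435P into the first: P(1 - 0.217·0.435) = 355 - 0.217·159.
So P* = 320/0.906 = 354, and then Q* = 159 - 0.435·354 = 5.05.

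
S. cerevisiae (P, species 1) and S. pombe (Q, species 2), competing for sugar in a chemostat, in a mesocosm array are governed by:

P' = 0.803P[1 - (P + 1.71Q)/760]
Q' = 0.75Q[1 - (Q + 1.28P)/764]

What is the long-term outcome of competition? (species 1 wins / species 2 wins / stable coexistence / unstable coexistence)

unstable coexistence (outcome depends on initial conditions)

Compare the nullcline intercepts: K1/α12 = 760/1.71 = 444 < K2 = 764; K2/α21 = 764/1.28 = 597 < K1 = 760.
Since both are reversed, neither can invade when rare; the interior point is a saddle.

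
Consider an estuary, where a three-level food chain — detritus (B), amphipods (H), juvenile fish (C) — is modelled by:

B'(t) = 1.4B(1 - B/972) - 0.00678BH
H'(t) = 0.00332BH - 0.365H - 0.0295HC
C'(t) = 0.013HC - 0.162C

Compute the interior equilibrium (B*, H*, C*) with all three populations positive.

From dC/dt = 0: 0.013H* = 0.162, so H* = 12.5.
From dB/dt = 0: 1.4(1 - B*/972) = 0.00678·12.5, giving B* = 972·(1 - 0.0603) = 913.
From dH/dt = 0: 0.00332·913 - 0.365 = 0.0295C*, so C* = 2.67/0.0295 = 90.4.

B* ≈ 913, H* ≈ 12.5, C* ≈ 90.4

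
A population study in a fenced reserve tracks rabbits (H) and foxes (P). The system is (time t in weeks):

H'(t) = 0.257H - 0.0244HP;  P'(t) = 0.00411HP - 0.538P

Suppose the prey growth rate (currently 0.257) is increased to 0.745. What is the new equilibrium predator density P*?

P* ≈ 30.5

At the interior fixed point, setting dH/dt = 0 with H > 0 fixes P* = (prey growth rate)/(HP coefficient) — independent of the other coefficients.
With the change, P* = 0.745/0.0244 = 30.5; it rises from 10.5.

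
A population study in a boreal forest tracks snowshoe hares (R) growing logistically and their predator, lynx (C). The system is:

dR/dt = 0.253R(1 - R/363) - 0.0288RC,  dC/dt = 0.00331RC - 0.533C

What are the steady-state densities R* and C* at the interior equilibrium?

R* ≈ 161, C* ≈ 4.89

From dC/dt = 0 with C > 0: 0.00331R* = 0.533, so R* = 161.
Substitute into dR/dt = 0: 0.253(1 - 161/363) = 0.0288C*.
The bracket is 0.556, giving C* = 0.141/0.0288 = 4.89.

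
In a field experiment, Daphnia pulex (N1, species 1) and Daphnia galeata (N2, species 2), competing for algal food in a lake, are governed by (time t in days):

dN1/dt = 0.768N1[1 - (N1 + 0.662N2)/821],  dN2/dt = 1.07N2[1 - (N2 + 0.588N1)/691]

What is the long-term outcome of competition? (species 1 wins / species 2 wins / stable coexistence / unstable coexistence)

Compare the nullcline intercepts: K1/α12 = 821/0.662 = 1240 > K2 = 691; K2/α21 = 691/0.588 = 1180 > K1 = 821.
Since both inequalities hold, each species can invade when rare, so the interior equilibrium is stable.

stable coexistence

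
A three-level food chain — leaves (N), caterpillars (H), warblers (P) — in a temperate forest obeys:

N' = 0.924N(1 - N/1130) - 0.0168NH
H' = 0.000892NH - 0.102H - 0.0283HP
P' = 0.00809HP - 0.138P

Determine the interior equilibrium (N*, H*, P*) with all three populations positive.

From dP/dt = 0: 0.00809H* = 0.138, so H* = 17.1.
From dN/dt = 0: 0.924(1 - N*/1130) = 0.0168·17.1, giving N* = 1130·(1 - 0.31) = 780.
From dH/dt = 0: 0.000892·780 - 0.102 = 0.0283P*, so P* = 0.593/0.0283 = 21.

N* ≈ 780, H* ≈ 17.1, P* ≈ 21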